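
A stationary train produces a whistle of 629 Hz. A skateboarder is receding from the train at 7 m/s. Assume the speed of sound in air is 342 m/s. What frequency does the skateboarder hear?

616 Hz

Only the observer moves, away from the source, so f' = f · (v − v_o)/v.
f' = 629 × (342 − 7)/342 = 629 × 335/342 ≈ 616 Hz.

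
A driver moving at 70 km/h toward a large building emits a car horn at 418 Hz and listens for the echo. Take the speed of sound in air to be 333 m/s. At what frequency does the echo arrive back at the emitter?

470 Hz

70 km/h = 19.44 m/s.
The large building receives the sound from a moving source: f₁ = f₀ · v/(v − v_e) = 418 × 333/313.56 ≈ 444 Hz.
On the return leg the driver is a moving observer: f₂ = f₁ · (v + v_e)/v = 444 × 352.44/333 ≈ 470 Hz.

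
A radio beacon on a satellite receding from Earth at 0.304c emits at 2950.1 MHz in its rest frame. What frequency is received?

Relativistic Doppler for frequency: f' = f₀ · √((1 − β)/(1 + β)).
f' = 2950.1 × √(0.6960/1.3040) = 2950.1 × 0.73058 ≈ 2155.3 MHz.

2155.3 MHz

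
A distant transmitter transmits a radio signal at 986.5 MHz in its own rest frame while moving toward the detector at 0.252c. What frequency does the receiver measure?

Relativistic Doppler for frequency: f' = f₀ · √((1 + β)/(1 − β)).
f' = 986.5 × √(1.2520/0.7480) = 986.5 × 1.29375 ≈ 1276.3 MHz.

1276.3 MHz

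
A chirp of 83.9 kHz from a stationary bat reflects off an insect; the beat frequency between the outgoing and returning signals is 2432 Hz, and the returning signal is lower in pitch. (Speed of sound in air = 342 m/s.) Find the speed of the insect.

5.0 m/s

Double Doppler shift off a moving reflector: f₂ = f₀ · (v + u)/(v − u) (u > 0 toward emitter).
Returning signal is lower, so f₂ = f₀ − Δf = 83900 − 2432 = 81468 Hz.
Rearranging, u = v · (f₂ − f₀)/(f₂ + f₀) = 342 × -2432/165368 ≈ -5.0 m/s.
So the insect is moving at 5.0 m/s away from the emitter.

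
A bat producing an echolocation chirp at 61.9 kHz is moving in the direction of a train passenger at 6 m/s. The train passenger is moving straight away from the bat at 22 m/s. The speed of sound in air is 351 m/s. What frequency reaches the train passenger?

59.0 kHz

Both move, so f' = f · (v − v_o)/(v − v_s).
f' = 61.9 × (351 − 22)/(351 − 6) = 61.9 × 329/345 ≈ 59.0 kHz.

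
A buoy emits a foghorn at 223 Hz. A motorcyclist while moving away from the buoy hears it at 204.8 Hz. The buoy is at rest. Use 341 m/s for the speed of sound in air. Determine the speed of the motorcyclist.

28 m/s

f' = f · (v − v_o)/v ⇒ v_o = v · |f'/f − 1|.
v_o = 341 × |204.8/223 − 1| = 341 × 0.08161 ≈ 28 m/s.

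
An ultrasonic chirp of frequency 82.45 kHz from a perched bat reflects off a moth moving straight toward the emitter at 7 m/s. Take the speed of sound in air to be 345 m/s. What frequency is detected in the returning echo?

The moth first receives the wave as a moving observer: f₁ = f₀ · (v + u)/v = 82.45 × (345 + 7)/345 ≈ 84.1 kHz.
The reflection then acts as a moving source: f₂ = f₁ · v/(v − u) ≈ 85.9 kHz.

85.9 kHz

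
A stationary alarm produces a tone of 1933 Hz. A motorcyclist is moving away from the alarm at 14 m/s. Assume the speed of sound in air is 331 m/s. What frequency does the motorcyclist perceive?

Moving observer, stationary source: f' = f · (v − v_o)/v.
f' = 1933 × (331 − 14)/331 = 1933 × 317/331 ≈ 1851 Hz.

1851 Hz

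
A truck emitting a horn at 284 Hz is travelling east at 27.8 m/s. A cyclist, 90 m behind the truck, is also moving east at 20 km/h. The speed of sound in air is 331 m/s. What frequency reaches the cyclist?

266 Hz

20 km/h = 5.556 m/s.
The cyclist is behind, so the truck is moving away from it while the cyclist is moving toward the truck.
General Doppler shift: f' = f · (v + v_o)/(v + v_s).
f' = 284 × (331 + 5.556)/(331 + 27.8) = 284 × 336.56/358.8 ≈ 266 Hz.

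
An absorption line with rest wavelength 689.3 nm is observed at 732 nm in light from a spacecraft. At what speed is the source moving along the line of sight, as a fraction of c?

λ'/λ₀ = 1.0619 > 1 (redshift), so the source is receding.
λ'/λ₀ = √((1 + β)/(1 − β)) for a receding source ⇒ β = (r² − 1)/(r² + 1) with r = λ'/λ₀.
β = (1.1277 − 1)/(1.1277 + 1) ≈ 0.060.

0.060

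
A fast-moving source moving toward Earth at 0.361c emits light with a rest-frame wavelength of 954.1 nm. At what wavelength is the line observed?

Relativistic Doppler for wavelength: λ' = λ₀ · √((1 − β)/(1 + β)).
λ' = 954.1 × √(0.6390/1.3610) = 954.1 × 0.68521 ≈ 653.8 nm.

653.8 nm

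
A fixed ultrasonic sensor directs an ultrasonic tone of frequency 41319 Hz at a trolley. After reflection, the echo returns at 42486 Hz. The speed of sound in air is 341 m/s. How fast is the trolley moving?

Double Doppler shift off a moving reflector: f₂ = f₀ · (v + u)/(v − u) (u > 0 toward emitter).
Rearranging, u = v · (f₂ − f₀)/(f₂ + f₀) = 341 × 1167/83805 ≈ 4.7 m/s.
So the trolley is moving at 4.7 m/s toward the emitter.

4.7 m/s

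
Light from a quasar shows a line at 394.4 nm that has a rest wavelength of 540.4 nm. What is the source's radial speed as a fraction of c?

λ'/λ₀ = 0.7298 < 1 (blueshift), so the source is approaching.
λ'/λ₀ = √((1 − β)/(1 + β)) for an approaching source ⇒ β = (1 − r²)/(1 + r²) with r = λ'/λ₀.
β = (1 − 0.5327)/(1 + 0.5327) ≈ 0.305.

0.305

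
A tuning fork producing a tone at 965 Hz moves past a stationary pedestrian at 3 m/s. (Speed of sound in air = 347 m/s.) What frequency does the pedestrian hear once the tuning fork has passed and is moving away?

Receding: f₂ = f · v/(v + v_s) = 965 × 347/350 ≈ 957 Hz.

957 Hz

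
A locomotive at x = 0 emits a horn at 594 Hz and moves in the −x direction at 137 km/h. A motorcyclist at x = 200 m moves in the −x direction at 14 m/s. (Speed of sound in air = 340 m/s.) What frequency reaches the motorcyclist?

137 km/h = 38.06 m/s.
The observer lies on the +x side, so the source is heading away from the observer and the observer is heading toward the source.
General Doppler shift: f' = f · (v + v_o)/(v + v_s).
f' = 594 × (340 + 14)/(340 + 38.06) = 594 × 354/378.06 ≈ 556 Hz.

556 Hz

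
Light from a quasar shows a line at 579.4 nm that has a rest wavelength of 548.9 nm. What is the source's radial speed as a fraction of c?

0.054c

λ'/λ₀ = 1.0556 > 1 (redshift), so the source is receding.
λ'/λ₀ = √((1 + β)/(1 − β)) for a receding source ⇒ β = (r² − 1)/(r² + 1) with r = λ'/λ₀.
β = (1.1142 − 1)/(1.1142 + 1) ≈ 0.054.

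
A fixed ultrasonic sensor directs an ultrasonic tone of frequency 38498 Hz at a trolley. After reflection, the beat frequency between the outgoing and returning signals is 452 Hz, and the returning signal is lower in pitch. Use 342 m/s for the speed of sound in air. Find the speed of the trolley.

Double Doppler shift off a moving reflector: f₂ = f₀ · (v + u)/(v − u) (u > 0 toward emitter).
Returning signal is lower, so f₂ = f₀ − Δf = 38498 − 452 = 38046 Hz.
Rearranging, u = v · (f₂ − f₀)/(f₂ + f₀) = 342 × -452/76544 ≈ -2.02 m/s.
So the trolley is moving at 2.02 m/s away from the emitter.

2.02 m/s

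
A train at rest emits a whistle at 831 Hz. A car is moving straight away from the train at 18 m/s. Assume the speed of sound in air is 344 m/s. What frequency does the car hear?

788 Hz

Moving observer, stationary source: f' = f · (v − v_o)/v.
f' = 831 × (344 − 18)/344 = 831 × 326/344 ≈ 788 Hz.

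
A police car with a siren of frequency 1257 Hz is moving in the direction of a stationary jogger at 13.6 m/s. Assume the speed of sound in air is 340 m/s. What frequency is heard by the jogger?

1309 Hz

Moving source, stationary observer: f' = f · v/(v − v_s) since the source is approaching.
f' = 1257 × 340/(340 − 13.6) = 1257 × 340/326.4 ≈ 1309 Hz.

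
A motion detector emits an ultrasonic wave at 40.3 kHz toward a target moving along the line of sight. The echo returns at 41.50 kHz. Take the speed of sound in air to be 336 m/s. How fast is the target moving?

4.9 m/s

Double Doppler shift off a moving reflector: f₂ = f₀ · (v + u)/(v − u) (u > 0 toward emitter).
Rearranging, u = v · (f₂ − f₀)/(f₂ + f₀) = 336 × 1.20/81.80 ≈ 4.9 m/s.
So the target is moving at 4.9 m/s toward the emitter.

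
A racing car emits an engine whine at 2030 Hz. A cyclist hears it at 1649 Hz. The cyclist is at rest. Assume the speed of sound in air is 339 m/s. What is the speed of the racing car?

78 m/s

f' < f, so the racing car is receding.
f' = f · v/(v + v_s) ⇒ v_s = v · |1 − f/f'|.
v_s = 339 × |1 − 2030/1649| = 339 × 0.231 ≈ 78 m/s.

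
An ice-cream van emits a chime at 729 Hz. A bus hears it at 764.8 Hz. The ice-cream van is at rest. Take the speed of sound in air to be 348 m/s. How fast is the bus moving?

17.1 m/s

f' > f, so the bus is approaching.
f' = f · (v + v_o)/v ⇒ v_o = v · |f'/f − 1|.
v_o = 348 × |764.8/729 − 1| = 348 × 0.04911 ≈ 17.1 m/s.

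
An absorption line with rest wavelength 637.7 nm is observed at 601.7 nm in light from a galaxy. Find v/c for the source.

λ'/λ₀ = 0.9435 < 1 (blueshift), so the source is approaching.
λ'/λ₀ = √((1 − β)/(1 + β)) for an approaching source ⇒ β = (1 − r²)/(1 + r²) with r = λ'/λ₀.
β = (1 − 0.8903)/(1 + 0.8903) ≈ 0.058.

0.058c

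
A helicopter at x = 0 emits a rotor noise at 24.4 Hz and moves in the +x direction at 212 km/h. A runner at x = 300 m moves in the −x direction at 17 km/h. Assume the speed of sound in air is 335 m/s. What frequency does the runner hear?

30.0 Hz

212 km/h = 58.89 m/s; 17 km/h = 4.722 m/s.
The observer lies on the +x side, so the source is heading toward the observer and the observer is heading toward the source.
Both move, so f' = f · (v + v_o)/(v − v_s).
f' = 24.4 × (335 + 4.722)/(335 − 58.89) = 24.4 × 339.72/276.11 ≈ 30.0 Hz.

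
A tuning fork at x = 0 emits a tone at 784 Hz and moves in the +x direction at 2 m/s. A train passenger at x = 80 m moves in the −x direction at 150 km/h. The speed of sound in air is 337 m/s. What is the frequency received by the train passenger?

886 Hz

150 km/h = 41.67 m/s.
The observer lies on the +x side, so the source is heading toward the observer and the observer is heading toward the source.
With source approaching and observer approaching, f' = f · (v + v_o)/(v − v_s).
f' = 784 × (337 + 41.67)/(337 − 2) = 784 × 378.67/335 ≈ 886 Hz.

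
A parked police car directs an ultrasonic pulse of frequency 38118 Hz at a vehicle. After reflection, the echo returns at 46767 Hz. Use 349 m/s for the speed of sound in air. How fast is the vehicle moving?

36 m/s

Double Doppler shift off a moving reflector: f₂ = f₀ · (v + u)/(v − u) (u > 0 toward emitter).
Rearranging, u = v · (f₂ − f₀)/(f₂ + f₀) = 349 × 8649/84885 ≈ 36 m/s.
So the vehicle is moving at 36 m/s toward the emitter.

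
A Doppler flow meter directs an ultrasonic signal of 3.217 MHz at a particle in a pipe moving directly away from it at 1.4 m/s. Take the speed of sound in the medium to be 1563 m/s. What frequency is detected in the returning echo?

3.211 MHz

The particle in a pipe first receives the wave as a moving observer: f₁ = f₀ · (v − u)/v = 3.217 × (1563 − 1.4)/1563 ≈ 3.214 MHz.
On reflection it acts as a source moving away from the stationary detector: f₂ = f₁ · v/(v + u) = 3.214 × 1563/1564.4 ≈ 3.211 MHz.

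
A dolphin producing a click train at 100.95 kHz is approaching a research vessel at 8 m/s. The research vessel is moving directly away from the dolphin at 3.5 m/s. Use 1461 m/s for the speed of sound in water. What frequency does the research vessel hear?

General Doppler shift: f' = f · (v − v_o)/(v − v_s).
f' = 100.95 × (1461 − 3.5)/(1461 − 8) = 100.95 × 1457.5/1453 ≈ 101.3 kHz.

101.3 kHz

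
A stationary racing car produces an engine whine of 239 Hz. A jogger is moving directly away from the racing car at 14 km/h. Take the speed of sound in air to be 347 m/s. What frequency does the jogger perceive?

14 km/h = 3.889 m/s.
Only the observer moves, away from the source, so f' = f · (v − v_o)/v.
f' = 239 × (347 − 3.889)/347 = 239 × 343.11/347 ≈ 236 Hz.

236 Hz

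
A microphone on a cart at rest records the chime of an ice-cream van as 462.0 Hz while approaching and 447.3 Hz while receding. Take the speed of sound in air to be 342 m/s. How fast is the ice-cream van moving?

5.5 m/s

f₁/f₂ = (v + v_s)/(v − v_s), so v_s = v · (f₁ − f₂)/(f₁ + f₂).
v_s = 342 × (462.0 − 447.3)/(462.0 + 447.3) = 342 × 14.7/909.3 ≈ 5.5 m/s.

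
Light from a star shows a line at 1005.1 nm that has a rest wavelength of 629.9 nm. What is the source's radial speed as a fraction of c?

0.436

λ'/λ₀ = 1.5957 > 1 (redshift), so the source is receding.
λ'/λ₀ = √((1 + β)/(1 − β)) for a receding source ⇒ β = (r² − 1)/(r² + 1) with r = λ'/λ₀.
β = (2.5461 − 1)/(2.5461 + 1) ≈ 0.436.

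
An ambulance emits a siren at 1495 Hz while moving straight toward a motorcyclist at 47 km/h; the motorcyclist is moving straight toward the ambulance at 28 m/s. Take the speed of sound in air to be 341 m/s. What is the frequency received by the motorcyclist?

47 km/h = 13.06 m/s.
Both move, so f' = f · (v + v_o)/(v − v_s).
f' = 1495 × (341 + 28)/(341 − 13.06) = 1495 × 369/327.94 ≈ 1682 Hz.

1682 Hz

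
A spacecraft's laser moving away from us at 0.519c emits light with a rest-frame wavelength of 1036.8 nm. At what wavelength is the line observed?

1842.5 nm

Relativistic Doppler for wavelength: λ' = λ₀ · √((1 + β)/(1 − β)).
λ' = 1036.8 × √(1.5190/0.4810) = 1036.8 × 1.77708 ≈ 1842.5 nm.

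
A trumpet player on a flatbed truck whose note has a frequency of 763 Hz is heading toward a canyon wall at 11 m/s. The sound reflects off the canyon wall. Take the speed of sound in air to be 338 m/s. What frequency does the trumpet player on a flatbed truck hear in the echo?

814 Hz

The canyon wall receives the sound from a moving source: f₁ = f₀ · v/(v − v_e) = 763 × 338/327 ≈ 789 Hz.
On the return leg the trumpet player on a flatbed truck is a moving observer: f₂ = f₁ · (v + v_e)/v = 789 × 349/338 ≈ 814 Hz.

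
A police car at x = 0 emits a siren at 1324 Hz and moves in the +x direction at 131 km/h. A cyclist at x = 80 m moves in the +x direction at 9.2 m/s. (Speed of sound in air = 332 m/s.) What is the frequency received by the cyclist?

1446 Hz

131 km/h = 36.39 m/s.
The observer lies on the +x side, so the source is heading toward the observer and the observer is heading away from the source.
Both move, so f' = f · (v − v_o)/(v − v_s).
f' = 1324 × (332 − 9.2)/(332 − 36.39) = 1324 × 322.8/295.61 ≈ 1446 Hz.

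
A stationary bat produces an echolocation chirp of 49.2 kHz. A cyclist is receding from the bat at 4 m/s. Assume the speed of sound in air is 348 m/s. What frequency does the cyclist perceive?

Only the observer moves, away from the source, so f' = f · (v − v_o)/v.
f' = 49.2 × (348 − 4)/348 = 49.2 × 344/348 ≈ 48.6 kHz.

48.6 kHz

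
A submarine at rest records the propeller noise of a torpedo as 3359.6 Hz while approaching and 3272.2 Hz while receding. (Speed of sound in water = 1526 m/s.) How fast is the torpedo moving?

f₁/f₂ = (v + v_s)/(v − v_s), so v_s = v · (f₁ − f₂)/(f₁ + f₂).
v_s = 1526 × (3359.6 − 3272.2)/(3359.6 + 3272.2) = 1526 × 87.4/6631.8 ≈ 20.1 m/s.

20.1 m/s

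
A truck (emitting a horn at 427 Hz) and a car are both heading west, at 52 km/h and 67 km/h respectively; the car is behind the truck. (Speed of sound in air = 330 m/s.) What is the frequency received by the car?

432 Hz

52 km/h = 14.44 m/s; 67 km/h = 18.61 m/s.
The car is behind, so the truck is moving away from it while the car is moving toward the truck.
General Doppler shift: f' = f · (v + v_o)/(v + v_s).
f' = 427 × (330 + 18.61)/(330 + 14.44) = 427 × 348.61/344.44 ≈ 432 Hz.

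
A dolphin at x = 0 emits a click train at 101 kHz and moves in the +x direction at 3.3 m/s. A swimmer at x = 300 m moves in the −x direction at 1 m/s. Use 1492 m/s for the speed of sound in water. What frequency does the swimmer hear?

101.3 kHz

The observer lies on the +x side, so the source is heading toward the observer and the observer is heading toward the source.
With source approaching and observer approaching, f' = f · (v + v_o)/(v − v_s).
f' = 101 × (1492 + 1)/(1492 − 3.3) = 101 × 1493/1488.7 ≈ 101.3 kHz.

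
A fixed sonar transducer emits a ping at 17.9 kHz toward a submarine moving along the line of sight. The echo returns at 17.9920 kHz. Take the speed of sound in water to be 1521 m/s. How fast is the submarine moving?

Double Doppler shift off a moving reflector: f₂ = f₀ · (v + u)/(v − u) (u > 0 toward emitter).
Rearranging, u = v · (f₂ − f₀)/(f₂ + f₀) = 1521 × 0.0920/35.8920 ≈ 3.9 m/s.
So the submarine is moving at 3.9 m/s toward the emitter.

3.9 m/s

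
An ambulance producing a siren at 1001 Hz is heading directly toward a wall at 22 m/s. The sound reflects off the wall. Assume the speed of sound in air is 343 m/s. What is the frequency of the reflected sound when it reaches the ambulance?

1138 Hz

The wall receives the sound from a moving source: f₁ = f₀ · v/(v − v_e) = 1001 × 343/321 ≈ 1070 Hz.
On the return leg the ambulance is a moving observer: f₂ = f₁ · (v + v_e)/v = 1070 × 365/343 ≈ 1138 Hz.
Equivalently f₂ = f₀ · (v + v_e)/(v − v_e).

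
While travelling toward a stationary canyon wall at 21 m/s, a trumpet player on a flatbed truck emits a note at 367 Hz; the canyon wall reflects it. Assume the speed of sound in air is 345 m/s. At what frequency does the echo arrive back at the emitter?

415 Hz

The canyon wall receives the sound from a moving source: f₁ = f₀ · v/(v − v_e) = 367 × 345/324 ≈ 391 Hz.
On the return leg the trumpet player on a flatbed truck is a moving observer: f₂ = f₁ · (v + v_e)/v = 391 × 366/345 ≈ 415 Hz.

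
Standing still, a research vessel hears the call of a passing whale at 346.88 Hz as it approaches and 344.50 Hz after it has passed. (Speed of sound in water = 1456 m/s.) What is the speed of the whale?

5.0 m/s

f₁/f₂ = (v + v_s)/(v − v_s), so v_s = v · (f₁ − f₂)/(f₁ + f₂).
v_s = 1456 × (346.88 − 344.50)/(346.88 + 344.50) = 1456 × 2.38/691.38 ≈ 5.0 m/s.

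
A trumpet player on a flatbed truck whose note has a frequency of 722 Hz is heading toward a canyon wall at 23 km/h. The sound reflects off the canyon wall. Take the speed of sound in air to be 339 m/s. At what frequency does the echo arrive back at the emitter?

750 Hz

23 km/h = 6.389 m/s.
The canyon wall receives the sound from a moving source: f₁ = f₀ · v/(v − v_e) = 722 × 339/332.61 ≈ 736 Hz.
On the return leg the trumpet player on a flatbed truck is a moving observer: f₂ = f₁ · (v + v_e)/v = 736 × 345.39/339 ≈ 750 Hz.
Equivalently f₂ = f₀ · (v + v_e)/(v − v_e).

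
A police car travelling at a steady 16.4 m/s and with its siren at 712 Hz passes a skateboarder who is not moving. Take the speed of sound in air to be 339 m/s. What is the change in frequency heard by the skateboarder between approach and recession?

69.1 Hz

Approaching: f₁ = f · v/(v − v_s) = 712 × 339/322.6 ≈ 748.2 Hz.
Receding: f₂ = f · v/(v + v_s) = 712 × 339/355.4 ≈ 679.1 Hz.
Drop: f₁ − f₂ = 2f·v·v_s/(v² − v_s²) = 2 × 712 × 339 × 16.4/(339² − 16.4²) ≈ 69.1 Hz.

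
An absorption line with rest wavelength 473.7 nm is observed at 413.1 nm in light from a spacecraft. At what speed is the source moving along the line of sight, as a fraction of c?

λ'/λ₀ = 0.8721 < 1 (blueshift), so the source is approaching.
λ'/λ₀ = √((1 − β)/(1 + β)) for an approaching source ⇒ β = (1 − r²)/(1 + r²) with r = λ'/λ₀.
β = (1 − 0.7605)/(1 + 0.7605) ≈ 0.136.

0.136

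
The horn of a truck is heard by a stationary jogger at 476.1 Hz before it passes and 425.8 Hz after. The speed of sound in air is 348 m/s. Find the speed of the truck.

f₁/f₂ = (v + v_s)/(v − v_s), so v_s = v · (f₁ − f₂)/(f₁ + f₂).
v_s = 348 × (476.1 − 425.8)/(476.1 + 425.8) = 348 × 50.3/901.9 ≈ 19.4 m/s.

19.4 m/s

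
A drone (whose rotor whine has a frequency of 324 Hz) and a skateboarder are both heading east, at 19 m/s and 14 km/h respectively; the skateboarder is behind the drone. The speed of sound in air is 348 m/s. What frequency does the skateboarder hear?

14 km/h = 3.889 m/s.
The skateboarder is behind, so the drone is moving away from it while the skateboarder is moving toward the drone.
General Doppler shift: f' = f · (v + v_o)/(v + v_s).
f' = 324 × (348 + 3.889)/(348 + 19) = 324 × 351.89/367 ≈ 311 Hz.

311 Hz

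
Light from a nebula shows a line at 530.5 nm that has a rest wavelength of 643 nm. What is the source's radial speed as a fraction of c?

0.190c

λ'/λ₀ = 0.8250 < 1 (blueshift), so the source is approaching.
λ'/λ₀ = √((1 − β)/(1 + β)) for an approaching source ⇒ β = (1 − r²)/(1 + r²) with r = λ'/λ₀.
β = (1 − 0.6807)/(1 + 0.6807) ≈ 0.190.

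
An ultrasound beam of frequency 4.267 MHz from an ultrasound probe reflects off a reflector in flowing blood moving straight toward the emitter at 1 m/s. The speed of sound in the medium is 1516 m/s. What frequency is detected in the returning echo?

4.273 MHz

The reflector in flowing blood first receives the wave as a moving observer: f₁ = f₀ · (v + u)/v = 4.267 × (1516 + 1)/1516 ≈ 4.270 MHz.
On reflection it acts as a source moving toward the stationary detector: f₂ = f₁ · v/(v − u) = 4.270 × 1516/1515 ≈ 4.273 MHz.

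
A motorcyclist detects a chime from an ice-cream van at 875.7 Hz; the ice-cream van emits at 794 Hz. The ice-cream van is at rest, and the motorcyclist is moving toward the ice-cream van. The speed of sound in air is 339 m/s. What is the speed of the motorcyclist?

f' = f · (v + v_o)/v ⇒ v_o = v · |f'/f − 1|.
v_o = 339 × |875.7/794 − 1| = 339 × 0.1029 ≈ 35 m/s.

35 m/s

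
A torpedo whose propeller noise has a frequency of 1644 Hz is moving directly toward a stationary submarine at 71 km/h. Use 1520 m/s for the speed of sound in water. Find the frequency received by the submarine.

71 km/h = 19.72 m/s.
With the source moving toward a stationary observer, f' = f · v/(v − v_s).
f' = 1644 × 1520/(1520 − 19.72) = 1644 × 1520/1500 ≈ 1666 Hz.

1666 Hz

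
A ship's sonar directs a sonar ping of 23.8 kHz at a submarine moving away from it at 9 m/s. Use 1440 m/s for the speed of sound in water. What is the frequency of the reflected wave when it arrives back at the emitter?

23.5 kHz

The submarine first receives the wave as a moving observer: f₁ = f₀ · (v − u)/v = 23.8 × (1440 − 9)/1440 ≈ 23.7 kHz.
The reflection then acts as a moving source: f₂ = f₁ · v/(v + u) ≈ 23.5 kHz.
Equivalently f₂ = f₀ · (v − u)/(v + u).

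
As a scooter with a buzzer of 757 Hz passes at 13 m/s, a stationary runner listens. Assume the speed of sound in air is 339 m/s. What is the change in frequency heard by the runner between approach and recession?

58.1 Hz

Approaching: f₁ = f · v/(v − v_s) = 757 × 339/326 ≈ 787.2 Hz.
Receding: f₂ = f · v/(v + v_s) = 757 × 339/352 ≈ 729.0 Hz.
Drop: f₁ − f₂ = 2f·v·v_s/(v² − v_s²) = 2 × 757 × 339 × 13/(339² − 13²) ≈ 58.1 Hz.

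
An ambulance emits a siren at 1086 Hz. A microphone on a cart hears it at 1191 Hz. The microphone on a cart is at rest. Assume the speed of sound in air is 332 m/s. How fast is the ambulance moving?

f' > f, so the ambulance is approaching.
f' = f · v/(v − v_s) ⇒ v_s = v · |1 − f/f'|.
v_s = 332 × |1 − 1086/1191| = 332 × 0.08816 ≈ 29 m/s.

29 m/s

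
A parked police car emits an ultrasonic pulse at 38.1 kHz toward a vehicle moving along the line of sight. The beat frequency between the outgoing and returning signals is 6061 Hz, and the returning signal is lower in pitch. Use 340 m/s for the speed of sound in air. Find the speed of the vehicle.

Double Doppler shift off a moving reflector: f₂ = f₀ · (v + u)/(v − u) (u > 0 toward emitter).
Returning signal is lower, so f₂ = f₀ − Δf = 38100 − 6061 = 32039 Hz.
Rearranging, u = v · (f₂ − f₀)/(f₂ + f₀) = 340 × -6061/70139 ≈ -29 m/s.
So the vehicle is moving at 29 m/s away from the emitter.

29 m/s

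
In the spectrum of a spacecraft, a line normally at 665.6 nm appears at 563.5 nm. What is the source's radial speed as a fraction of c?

0.165

λ'/λ₀ = 0.8466 < 1 (blueshift), so the source is approaching.
λ'/λ₀ = √((1 − β)/(1 + β)) for an approaching source ⇒ β = (1 − r²)/(1 + r²) with r = λ'/λ₀.
β = (1 − 0.7167)/(1 + 0.7167) ≈ 0.165.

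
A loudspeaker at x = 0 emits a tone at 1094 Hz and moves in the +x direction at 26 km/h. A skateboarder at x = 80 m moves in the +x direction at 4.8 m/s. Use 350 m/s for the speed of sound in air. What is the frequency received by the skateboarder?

1102 Hz

26 km/h = 7.222 m/s.
The observer lies on the +x side, so the source is heading toward the observer and the observer is heading away from the source.
Both move, so f' = f · (v − v_o)/(v − v_s).
f' = 1094 × (350 − 4.8)/(350 − 7.222) = 1094 × 345.2/342.78 ≈ 1102 Hz.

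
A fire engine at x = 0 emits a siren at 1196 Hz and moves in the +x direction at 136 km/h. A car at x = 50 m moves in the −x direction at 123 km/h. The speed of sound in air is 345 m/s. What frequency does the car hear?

136 km/h = 37.78 m/s; 123 km/h = 34.17 m/s.
The observer lies on the +x side, so the source is heading toward the observer and the observer is heading toward the source.
With source approaching and observer approaching, f' = f · (v + v_o)/(v − v_s).
f' = 1196 × (345 + 34.17)/(345 − 37.78) = 1196 × 379.17/307.22 ≈ 1476 Hz.

1476 Hz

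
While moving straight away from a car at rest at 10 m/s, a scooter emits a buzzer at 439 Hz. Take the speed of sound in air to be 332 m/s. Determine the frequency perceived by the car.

426 Hz

With the source moving away from a stationary observer, f' = f · v/(v + v_s).
f' = 439 × 332/(332 + 10) = 439 × 332/342 ≈ 426 Hz.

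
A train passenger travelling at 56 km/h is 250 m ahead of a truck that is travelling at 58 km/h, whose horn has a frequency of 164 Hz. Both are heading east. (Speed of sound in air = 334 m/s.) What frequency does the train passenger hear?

164 Hz

58 km/h = 16.11 m/s; 56 km/h = 15.56 m/s.
The train passenger is ahead, so the truck is moving toward it while the train passenger is moving away from the truck.
Both move, so f' = f · (v − v_o)/(v − v_s).
f' = 164 × (334 − 15.56)/(334 − 16.11) = 164 × 318.44/317.89 ≈ 164 Hz.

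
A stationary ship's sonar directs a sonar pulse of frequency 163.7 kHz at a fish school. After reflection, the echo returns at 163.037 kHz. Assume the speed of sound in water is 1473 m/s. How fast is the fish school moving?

2.99 m/s

Double Doppler shift off a moving reflector: f₂ = f₀ · (v + u)/(v − u) (u > 0 toward emitter).
Rearranging, u = v · (f₂ − f₀)/(f₂ + f₀) = 1473 × -0.663/326.737 ≈ -2.99 m/s.
So the fish school is moving at 2.99 m/s away from the emitter.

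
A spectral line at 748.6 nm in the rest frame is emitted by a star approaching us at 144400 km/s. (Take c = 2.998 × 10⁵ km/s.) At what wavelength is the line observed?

β = v/c = 144400/299800 = 0.4817.
Relativistic Doppler for wavelength: λ' = λ₀ · √((1 − β)/(1 + β)).
λ' = 748.6 × √(0.5183/1.4817) = 748.6 × 0.59147 ≈ 442.8 nm.

442.8 nm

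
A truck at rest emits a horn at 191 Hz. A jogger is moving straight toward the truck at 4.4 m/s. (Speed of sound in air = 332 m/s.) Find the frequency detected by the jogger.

194 Hz

Only the observer moves, toward the source, so f' = f · (v + v_o)/v.
f' = 191 × (332 + 4.4)/332 = 191 × 336.4/332 ≈ 194 Hz.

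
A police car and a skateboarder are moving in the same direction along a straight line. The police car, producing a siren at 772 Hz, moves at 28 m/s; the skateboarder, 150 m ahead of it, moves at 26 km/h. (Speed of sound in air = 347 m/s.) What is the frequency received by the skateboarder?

26 km/h = 7.222 m/s.
The skateboarder is ahead, so the police car is moving toward it while the skateboarder is moving away from the police car.
General Doppler shift: f' = f · (v − v_o)/(v − v_s).
f' = 772 × (347 − 7.222)/(347 − 28) = 772 × 339.78/319 ≈ 822 Hz.

822 Hz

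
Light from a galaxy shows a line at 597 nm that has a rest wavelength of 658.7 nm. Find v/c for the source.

0.098

λ'/λ₀ = 0.9063 < 1 (blueshift), so the source is approaching.
λ'/λ₀ = √((1 − β)/(1 + β)) for an approaching source ⇒ β = (1 − r²)/(1 + r²) with r = λ'/λ₀.
β = (1 − 0.8214)/(1 + 0.8214) ≈ 0.098.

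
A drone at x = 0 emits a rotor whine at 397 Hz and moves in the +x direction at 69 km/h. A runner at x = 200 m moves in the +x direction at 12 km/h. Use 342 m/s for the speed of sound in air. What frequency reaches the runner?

69 km/h = 19.17 m/s; 12 km/h = 3.333 m/s.
The observer lies on the +x side, so the source is heading toward the observer and the observer is heading away from the source.
Both move, so f' = f · (v − v_o)/(v − v_s).
f' = 397 × (342 − 3.333)/(342 − 19.17) = 397 × 338.67/322.83 ≈ 416 Hz.

416 Hz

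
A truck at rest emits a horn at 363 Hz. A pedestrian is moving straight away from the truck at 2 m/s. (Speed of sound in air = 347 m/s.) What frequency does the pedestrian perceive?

Moving observer, stationary source: f' = f · (v − v_o)/v.
f' = 363 × (347 − 2)/347 = 363 × 345/347 ≈ 361 Hz.

361 Hz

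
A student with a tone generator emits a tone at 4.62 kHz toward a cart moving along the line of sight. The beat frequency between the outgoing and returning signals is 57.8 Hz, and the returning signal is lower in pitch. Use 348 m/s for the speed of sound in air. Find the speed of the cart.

2.19 m/s

Double Doppler shift off a moving reflector: f₂ = f₀ · (v + u)/(v − u) (u > 0 toward emitter).
Returning signal is lower, so f₂ = f₀ − Δf = 4620 − 57.8 = 4562.2 Hz.
Rearranging, u = v · (f₂ − f₀)/(f₂ + f₀) = 348 × -57.8/9182.2 ≈ -2.19 m/s.
So the cart is moving at 2.19 m/s away from the emitter.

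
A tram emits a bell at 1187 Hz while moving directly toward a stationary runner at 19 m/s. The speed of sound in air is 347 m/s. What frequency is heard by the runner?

1256 Hz

With the source moving toward a stationary observer, f' = f · v/(v − v_s).
f' = 1187 × 347/(347 − 19) = 1187 × 347/328 ≈ 1256 Hz.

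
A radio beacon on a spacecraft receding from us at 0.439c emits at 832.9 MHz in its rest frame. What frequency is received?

520.0 MHz

Relativistic Doppler for frequency: f' = f₀ · √((1 − β)/(1 + β)).
f' = 832.9 × √(0.5610/1.4390) = 832.9 × 0.62438 ≈ 520.0 MHz.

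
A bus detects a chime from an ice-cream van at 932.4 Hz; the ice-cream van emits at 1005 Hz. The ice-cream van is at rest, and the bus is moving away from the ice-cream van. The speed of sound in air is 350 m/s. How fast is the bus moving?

f' = f · (v − v_o)/v ⇒ v_o = v · |f'/f − 1|.
v_o = 350 × |932.4/1005 − 1| = 350 × 0.07224 ≈ 25 m/s.

25 m/s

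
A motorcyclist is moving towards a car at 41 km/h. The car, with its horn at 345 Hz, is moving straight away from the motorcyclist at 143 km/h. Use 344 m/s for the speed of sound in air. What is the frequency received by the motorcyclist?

143 km/h = 39.72 m/s; 41 km/h = 11.39 m/s.
Both move, so f' = f · (v + v_o)/(v + v_s).
f' = 345 × (344 + 11.39)/(344 + 39.72) = 345 × 355.39/383.72 ≈ 320 Hz.

320 Hz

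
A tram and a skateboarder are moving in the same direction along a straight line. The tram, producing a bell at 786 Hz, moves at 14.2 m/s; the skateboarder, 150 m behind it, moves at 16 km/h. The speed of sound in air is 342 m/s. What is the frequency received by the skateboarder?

764 Hz

16 km/h = 4.444 m/s.
The skateboarder is behind, so the tram is moving away from it while the skateboarder is moving toward the tram.
With source receding and observer approaching, f' = f · (v + v_o)/(v + v_s).
f' = 786 × (342 + 4.444)/(342 + 14.2) = 786 × 346.44/356.2 ≈ 764 Hz.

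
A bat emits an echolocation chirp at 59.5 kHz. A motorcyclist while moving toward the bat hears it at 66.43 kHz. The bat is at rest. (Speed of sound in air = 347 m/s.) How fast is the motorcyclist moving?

f' = f · (v + v_o)/v ⇒ v_o = v · |f'/f − 1|.
v_o = 347 × |66.43/59.5 − 1| = 347 × 0.1165 ≈ 40 m/s.

40 m/s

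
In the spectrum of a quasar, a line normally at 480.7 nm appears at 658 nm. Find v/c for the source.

0.304

λ'/λ₀ = 1.3688 > 1 (redshift), so the source is receding.
λ'/λ₀ = √((1 + β)/(1 − β)) for a receding source ⇒ β = (r² − 1)/(r² + 1) with r = λ'/λ₀.
β = (1.8737 − 1)/(1.8737 + 1) ≈ 0.304.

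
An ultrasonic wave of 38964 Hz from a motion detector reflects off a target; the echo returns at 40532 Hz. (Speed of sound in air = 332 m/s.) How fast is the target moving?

6.5 m/s

Double Doppler shift off a moving reflector: f₂ = f₀ · (v + u)/(v − u) (u > 0 toward emitter).
Rearranging, u = v · (f₂ − f₀)/(f₂ + f₀) = 332 × 1568/79496 ≈ 6.5 m/s.
So the target is moving at 6.5 m/s toward the emitter.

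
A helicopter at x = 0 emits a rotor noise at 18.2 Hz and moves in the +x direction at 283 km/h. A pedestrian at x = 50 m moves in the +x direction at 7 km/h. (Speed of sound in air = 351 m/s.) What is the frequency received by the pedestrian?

283 km/h = 78.61 m/s; 7 km/h = 1.944 m/s.
The observer lies on the +x side, so the source is heading toward the observer and the observer is heading away from the source.
With source approaching and observer receding, f' = f · (v − v_o)/(v − v_s).
f' = 18.2 × (351 − 1.944)/(351 − 78.61) = 18.2 × 349.06/272.39 ≈ 23.3 Hz.

23.3 Hz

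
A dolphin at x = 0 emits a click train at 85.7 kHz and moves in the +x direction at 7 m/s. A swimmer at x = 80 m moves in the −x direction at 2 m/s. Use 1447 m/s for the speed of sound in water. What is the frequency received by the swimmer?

The observer lies on the +x side, so the source is heading toward the observer and the observer is heading toward the source.
Both move, so f' = f · (v + v_o)/(v − v_s).
f' = 85.7 × (1447 + 2)/(1447 − 7) = 85.7 × 1449/1440 ≈ 86.2 kHz.

86.2 kHz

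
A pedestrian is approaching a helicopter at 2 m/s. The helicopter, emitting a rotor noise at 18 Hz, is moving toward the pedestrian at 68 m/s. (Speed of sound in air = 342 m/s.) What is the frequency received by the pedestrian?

With source approaching and observer approaching, f' = f · (v + v_o)/(v − v_s).
f' = 18 × (342 + 2)/(342 − 68) = 18 × 344/274 ≈ 22.6 Hz.

22.6 Hz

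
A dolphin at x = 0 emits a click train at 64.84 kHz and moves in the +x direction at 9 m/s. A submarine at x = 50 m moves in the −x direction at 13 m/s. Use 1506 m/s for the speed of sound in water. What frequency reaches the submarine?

65.8 kHz

The observer lies on the +x side, so the source is heading toward the observer and the observer is heading toward the source.
Both move, so f' = f · (v + v_o)/(v − v_s).
f' = 64.84 × (1506 + 13)/(1506 − 9) = 64.84 × 1519/1497 ≈ 65.8 kHz.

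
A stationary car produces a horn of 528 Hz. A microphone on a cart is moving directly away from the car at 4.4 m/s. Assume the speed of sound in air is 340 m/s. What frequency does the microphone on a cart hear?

521 Hz

Moving observer, stationary source: f' = f · (v − v_o)/v.
f' = 528 × (340 − 4.4)/340 = 528 × 335.6/340 ≈ 521 Hz.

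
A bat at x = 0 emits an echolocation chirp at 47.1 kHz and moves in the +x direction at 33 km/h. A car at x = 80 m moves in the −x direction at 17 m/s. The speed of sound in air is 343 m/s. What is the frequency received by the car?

50.8 kHz

33 km/h = 9.167 m/s.
The observer lies on the +x side, so the source is heading toward the observer and the observer is heading toward the source.
General Doppler shift: f' = f · (v + v_o)/(v − v_s).
f' = 47.1 × (343 + 17)/(343 − 9.167) = 47.1 × 360/333.83 ≈ 50.8 kHz.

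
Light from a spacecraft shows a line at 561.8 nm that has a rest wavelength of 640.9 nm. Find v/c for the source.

0.131

λ'/λ₀ = 0.8766 < 1 (blueshift), so the source is approaching.
λ'/λ₀ = √((1 − β)/(1 + β)) for an approaching source ⇒ β = (1 − r²)/(1 + r²) with r = λ'/λ₀.
β = (1 − 0.7684)/(1 + 0.7684) ≈ 0.131.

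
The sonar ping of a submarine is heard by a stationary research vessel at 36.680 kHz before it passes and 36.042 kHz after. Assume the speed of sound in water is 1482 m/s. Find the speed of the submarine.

13.0 m/s

f₁/f₂ = (v + v_s)/(v − v_s), so v_s = v · (f₁ − f₂)/(f₁ + f₂).
v_s = 1482 × (36.680 − 36.042)/(36.680 + 36.042) = 1482 × 0.638/72.722 ≈ 13.0 m/s.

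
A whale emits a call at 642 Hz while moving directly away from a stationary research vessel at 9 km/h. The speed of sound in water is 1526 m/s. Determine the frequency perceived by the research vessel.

9 km/h = 2.5 m/s.
With the source moving away from a stationary observer, f' = f · v/(v + v_s).
f' = 642 × 1526/(1526 + 2.5) = 642 × 1526/1528 ≈ 641 Hz.

641 Hz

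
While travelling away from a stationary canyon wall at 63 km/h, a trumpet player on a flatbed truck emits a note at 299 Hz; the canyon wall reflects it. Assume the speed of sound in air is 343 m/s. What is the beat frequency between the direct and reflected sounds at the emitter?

29.0 Hz

63 km/h = 17.5 m/s.
The canyon wall receives the sound from a moving source: f₁ = f₀ · v/(v + v_e) = 299 × 343/360.5 ≈ 284.5 Hz.
On the return leg the trumpet player on a flatbed truck is a moving observer: f₂ = f₁ · (v − v_e)/v = 284.5 × 325.5/343 ≈ 270.0 Hz.
Beat against the emitted tone: |f₂ − f₀| = 2v_e·f₀/(v + v_e) = 2 × 17.5 × 299/360.5 ≈ 29.0 Hz.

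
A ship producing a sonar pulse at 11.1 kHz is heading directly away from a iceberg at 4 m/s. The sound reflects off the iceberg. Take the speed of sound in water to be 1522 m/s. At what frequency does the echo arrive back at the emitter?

11.04 kHz

The iceberg receives the sound from a moving source: f₁ = f₀ · v/(v + v_e) = 11.1 × 1522/1526 ≈ 11.07 kHz.
On the return leg the ship is a moving observer: f₂ = f₁ · (v − v_e)/v = 11.07 × 1518/1522 ≈ 11.04 kHz.
Equivalently f₂ = f₀ · (v − v_e)/(v + v_e).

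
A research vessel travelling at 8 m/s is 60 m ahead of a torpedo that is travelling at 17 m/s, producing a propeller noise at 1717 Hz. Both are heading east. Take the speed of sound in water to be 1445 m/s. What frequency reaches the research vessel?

1728 Hz

The research vessel is ahead, so the torpedo is moving toward it while the research vessel is moving away from the torpedo.
With source approaching and observer receding, f' = f · (v − v_o)/(v − v_s).
f' = 1717 × (1445 − 8)/(1445 − 17) = 1717 × 1437/1428 ≈ 1728 Hz.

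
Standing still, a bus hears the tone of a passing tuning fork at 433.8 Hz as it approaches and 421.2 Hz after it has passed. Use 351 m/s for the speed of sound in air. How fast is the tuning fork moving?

f₁/f₂ = (v + v_s)/(v − v_s), so v_s = v · (f₁ − f₂)/(f₁ + f₂).
v_s = 351 × (433.8 − 421.2)/(433.8 + 421.2) = 351 × 12.6/855.0 ≈ 5.2 m/s.

5.2 m/s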